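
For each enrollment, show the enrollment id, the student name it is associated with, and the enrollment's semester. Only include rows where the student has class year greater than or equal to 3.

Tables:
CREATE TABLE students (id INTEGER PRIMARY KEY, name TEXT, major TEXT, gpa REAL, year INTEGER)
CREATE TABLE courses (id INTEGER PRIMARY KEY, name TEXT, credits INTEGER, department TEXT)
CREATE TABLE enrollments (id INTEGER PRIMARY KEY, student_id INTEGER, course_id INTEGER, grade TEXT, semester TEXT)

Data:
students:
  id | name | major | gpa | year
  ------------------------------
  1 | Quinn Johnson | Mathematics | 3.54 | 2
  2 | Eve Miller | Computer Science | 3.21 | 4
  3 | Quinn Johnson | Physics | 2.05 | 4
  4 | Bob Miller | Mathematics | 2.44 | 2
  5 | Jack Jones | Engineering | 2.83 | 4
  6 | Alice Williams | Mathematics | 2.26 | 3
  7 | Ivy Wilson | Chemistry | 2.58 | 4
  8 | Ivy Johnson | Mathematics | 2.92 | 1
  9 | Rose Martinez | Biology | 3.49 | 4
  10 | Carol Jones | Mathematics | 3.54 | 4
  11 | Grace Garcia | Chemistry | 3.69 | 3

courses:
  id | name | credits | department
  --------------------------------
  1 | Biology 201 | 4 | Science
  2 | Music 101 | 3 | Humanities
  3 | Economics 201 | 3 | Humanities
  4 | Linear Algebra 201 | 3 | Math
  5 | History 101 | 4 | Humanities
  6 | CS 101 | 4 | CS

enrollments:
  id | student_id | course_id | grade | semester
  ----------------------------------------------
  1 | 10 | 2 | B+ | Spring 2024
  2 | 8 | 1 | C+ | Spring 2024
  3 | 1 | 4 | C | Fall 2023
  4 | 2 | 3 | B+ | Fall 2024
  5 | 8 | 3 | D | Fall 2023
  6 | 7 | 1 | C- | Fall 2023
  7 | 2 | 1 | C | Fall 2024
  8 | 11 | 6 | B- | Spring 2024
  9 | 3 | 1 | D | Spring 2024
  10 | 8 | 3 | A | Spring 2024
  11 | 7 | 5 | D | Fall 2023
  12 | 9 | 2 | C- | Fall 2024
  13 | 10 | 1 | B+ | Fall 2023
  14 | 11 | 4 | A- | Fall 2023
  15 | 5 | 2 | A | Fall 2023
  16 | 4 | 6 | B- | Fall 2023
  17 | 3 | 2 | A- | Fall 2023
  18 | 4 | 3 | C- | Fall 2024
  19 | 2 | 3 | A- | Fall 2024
SELECT c.id, p.name AS student, c.semester FROM enrollments c JOIN students p ON c.student_id = p.id WHERE p.year >= 3

Execution result:
id | student | semester
1 | Carol Jones | Spring 2024
4 | Eve Miller | Fall 2024
6 | Ivy Wilson | Fall 2023
7 | Eve Miller | Fall 2024
8 | Grace Garcia | Spring 2024
9 | Quinn Johnson | Spring 2024
11 | Ivy Wilson | Fall 2023
12 | Rose Martinez | Fall 2024
13 | Carol Jones | Fall 2023
14 | Grace Garcia | Fall 2023
15 | Jack Jones | Fall 2023
17 | Quinn Johnson | Fall 2023
19 | Eve Miller | Fall 2024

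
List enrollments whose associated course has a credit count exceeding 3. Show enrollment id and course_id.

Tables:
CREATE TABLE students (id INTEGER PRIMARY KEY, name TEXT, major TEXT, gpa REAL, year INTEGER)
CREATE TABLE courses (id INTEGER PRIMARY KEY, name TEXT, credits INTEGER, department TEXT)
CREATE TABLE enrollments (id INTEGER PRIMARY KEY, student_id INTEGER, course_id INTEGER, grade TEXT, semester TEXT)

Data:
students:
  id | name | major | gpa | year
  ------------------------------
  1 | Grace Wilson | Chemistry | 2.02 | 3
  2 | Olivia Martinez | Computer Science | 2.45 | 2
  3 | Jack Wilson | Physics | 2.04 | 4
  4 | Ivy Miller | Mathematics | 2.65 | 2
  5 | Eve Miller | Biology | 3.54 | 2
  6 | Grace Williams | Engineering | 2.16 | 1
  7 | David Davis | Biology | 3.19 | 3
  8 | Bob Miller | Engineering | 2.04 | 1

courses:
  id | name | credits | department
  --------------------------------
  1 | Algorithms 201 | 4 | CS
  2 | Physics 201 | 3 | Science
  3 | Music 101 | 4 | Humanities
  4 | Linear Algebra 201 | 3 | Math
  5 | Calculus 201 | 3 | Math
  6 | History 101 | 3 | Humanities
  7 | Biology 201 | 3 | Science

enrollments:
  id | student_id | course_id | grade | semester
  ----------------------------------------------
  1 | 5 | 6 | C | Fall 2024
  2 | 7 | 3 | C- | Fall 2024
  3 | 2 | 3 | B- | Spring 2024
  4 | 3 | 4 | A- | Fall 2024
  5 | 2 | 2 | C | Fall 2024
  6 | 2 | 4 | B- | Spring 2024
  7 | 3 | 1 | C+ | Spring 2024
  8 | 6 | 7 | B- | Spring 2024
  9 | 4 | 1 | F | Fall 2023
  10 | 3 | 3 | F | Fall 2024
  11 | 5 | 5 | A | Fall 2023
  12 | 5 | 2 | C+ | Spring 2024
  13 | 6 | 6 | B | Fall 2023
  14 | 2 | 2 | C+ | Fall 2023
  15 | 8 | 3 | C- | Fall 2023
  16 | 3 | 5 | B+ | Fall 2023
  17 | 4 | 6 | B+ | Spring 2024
SELECT id, course_id FROM enrollments WHERE course_id IN (SELECT id FROM courses WHERE credits > 3)

Execution result:
id | course_id
2 | 3
3 | 3
7 | 1
9 | 1
10 | 3
15 | 3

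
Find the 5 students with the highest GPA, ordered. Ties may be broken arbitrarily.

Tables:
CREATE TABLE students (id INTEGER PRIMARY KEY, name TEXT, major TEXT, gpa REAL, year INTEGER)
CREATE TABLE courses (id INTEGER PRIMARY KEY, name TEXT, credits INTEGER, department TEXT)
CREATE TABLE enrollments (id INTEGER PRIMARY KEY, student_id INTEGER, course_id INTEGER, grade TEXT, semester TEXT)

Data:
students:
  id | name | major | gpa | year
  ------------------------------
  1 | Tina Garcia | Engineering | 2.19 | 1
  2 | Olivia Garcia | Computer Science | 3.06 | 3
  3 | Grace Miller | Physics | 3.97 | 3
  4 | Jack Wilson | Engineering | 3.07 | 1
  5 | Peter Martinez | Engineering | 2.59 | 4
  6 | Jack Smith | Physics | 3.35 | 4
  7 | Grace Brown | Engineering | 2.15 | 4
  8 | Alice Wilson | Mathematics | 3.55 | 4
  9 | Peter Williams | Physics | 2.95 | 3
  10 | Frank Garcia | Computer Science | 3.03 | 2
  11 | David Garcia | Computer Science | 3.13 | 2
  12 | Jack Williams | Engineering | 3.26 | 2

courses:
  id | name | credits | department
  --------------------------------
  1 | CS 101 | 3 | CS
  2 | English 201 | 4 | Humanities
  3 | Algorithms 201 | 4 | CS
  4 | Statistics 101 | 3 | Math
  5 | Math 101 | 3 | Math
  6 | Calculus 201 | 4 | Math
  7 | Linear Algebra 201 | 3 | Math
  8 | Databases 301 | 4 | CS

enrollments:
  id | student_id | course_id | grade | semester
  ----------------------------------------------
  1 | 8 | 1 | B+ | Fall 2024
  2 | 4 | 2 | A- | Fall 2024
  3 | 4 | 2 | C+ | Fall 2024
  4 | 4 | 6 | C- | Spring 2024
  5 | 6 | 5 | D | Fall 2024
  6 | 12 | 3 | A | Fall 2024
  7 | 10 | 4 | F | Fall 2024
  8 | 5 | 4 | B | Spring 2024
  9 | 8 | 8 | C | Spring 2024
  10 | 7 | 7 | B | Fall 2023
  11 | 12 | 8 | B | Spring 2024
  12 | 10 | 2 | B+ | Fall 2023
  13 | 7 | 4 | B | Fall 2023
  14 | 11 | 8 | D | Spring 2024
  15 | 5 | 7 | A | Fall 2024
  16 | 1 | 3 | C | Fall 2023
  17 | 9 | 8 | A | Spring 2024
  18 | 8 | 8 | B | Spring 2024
SELECT name, gpa FROM students ORDER BY gpa DESC LIMIT 5

Execution result:
name | gpa
Grace Miller | 3.97
Alice Wilson | 3.55
Jack Smith | 3.35
Jack Williams | 3.26
David Garcia | 3.13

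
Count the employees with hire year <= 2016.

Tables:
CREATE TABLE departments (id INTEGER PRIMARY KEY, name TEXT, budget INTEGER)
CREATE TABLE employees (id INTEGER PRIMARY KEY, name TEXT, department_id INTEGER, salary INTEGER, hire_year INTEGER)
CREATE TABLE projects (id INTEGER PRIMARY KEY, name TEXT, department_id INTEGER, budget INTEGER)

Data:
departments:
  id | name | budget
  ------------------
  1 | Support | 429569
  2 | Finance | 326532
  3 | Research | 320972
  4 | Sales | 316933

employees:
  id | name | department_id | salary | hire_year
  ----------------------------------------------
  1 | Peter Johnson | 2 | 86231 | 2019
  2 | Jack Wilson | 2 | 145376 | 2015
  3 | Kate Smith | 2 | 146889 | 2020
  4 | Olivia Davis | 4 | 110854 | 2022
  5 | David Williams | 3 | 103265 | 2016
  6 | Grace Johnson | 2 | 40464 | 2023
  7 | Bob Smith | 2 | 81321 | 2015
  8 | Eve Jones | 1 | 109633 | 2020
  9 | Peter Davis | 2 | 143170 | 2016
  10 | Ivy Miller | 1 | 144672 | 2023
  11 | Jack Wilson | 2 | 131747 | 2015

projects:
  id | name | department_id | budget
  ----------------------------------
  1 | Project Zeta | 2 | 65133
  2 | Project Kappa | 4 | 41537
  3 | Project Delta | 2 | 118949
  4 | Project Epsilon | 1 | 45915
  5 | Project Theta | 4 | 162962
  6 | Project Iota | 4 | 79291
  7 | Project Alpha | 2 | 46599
SELECT COUNT(*) FROM employees WHERE hire_year <= 2016

Execution result:
5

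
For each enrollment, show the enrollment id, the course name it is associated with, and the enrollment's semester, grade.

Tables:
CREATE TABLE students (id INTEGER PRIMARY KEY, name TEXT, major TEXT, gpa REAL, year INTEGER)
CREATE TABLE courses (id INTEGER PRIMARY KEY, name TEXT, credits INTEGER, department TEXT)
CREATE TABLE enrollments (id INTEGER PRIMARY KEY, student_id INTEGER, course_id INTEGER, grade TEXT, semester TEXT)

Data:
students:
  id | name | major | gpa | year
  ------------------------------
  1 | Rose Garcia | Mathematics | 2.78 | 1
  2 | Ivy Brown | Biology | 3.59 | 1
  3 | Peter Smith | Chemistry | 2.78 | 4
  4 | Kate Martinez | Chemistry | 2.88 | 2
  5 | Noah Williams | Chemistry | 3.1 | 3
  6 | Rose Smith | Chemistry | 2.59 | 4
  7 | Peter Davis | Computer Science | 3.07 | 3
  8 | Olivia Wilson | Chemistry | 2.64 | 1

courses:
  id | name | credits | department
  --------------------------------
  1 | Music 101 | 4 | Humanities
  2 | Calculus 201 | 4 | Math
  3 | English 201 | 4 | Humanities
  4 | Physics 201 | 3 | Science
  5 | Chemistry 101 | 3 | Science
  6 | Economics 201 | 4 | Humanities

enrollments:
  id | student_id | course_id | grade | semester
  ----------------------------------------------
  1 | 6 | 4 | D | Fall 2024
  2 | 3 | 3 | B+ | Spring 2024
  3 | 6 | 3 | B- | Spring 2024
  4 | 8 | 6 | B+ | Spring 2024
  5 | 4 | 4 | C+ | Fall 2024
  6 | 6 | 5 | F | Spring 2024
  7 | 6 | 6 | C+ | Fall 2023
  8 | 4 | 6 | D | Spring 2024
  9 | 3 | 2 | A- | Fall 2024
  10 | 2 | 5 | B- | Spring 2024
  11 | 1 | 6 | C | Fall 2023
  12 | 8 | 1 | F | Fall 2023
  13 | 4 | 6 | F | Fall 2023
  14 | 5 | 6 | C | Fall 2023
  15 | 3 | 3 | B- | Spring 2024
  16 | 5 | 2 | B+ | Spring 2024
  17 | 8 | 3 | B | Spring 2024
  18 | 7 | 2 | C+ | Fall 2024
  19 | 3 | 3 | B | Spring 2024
SELECT c.id, p.name AS course, c.semester, c.grade FROM enrollments c JOIN courses p ON c.course_id = p.id

Execution result:
id | course | semester | grade
1 | Physics 201 | Fall 2024 | D
2 | English 201 | Spring 2024 | B+
3 | English 201 | Spring 2024 | B-
4 | Economics 201 | Spring 2024 | B+
5 | Physics 201 | Fall 2024 | C+
6 | Chemistry 101 | Spring 2024 | F
7 | Economics 201 | Fall 2023 | C+
8 | Economics 201 | Spring 2024 | D
9 | Calculus 201 | Fall 2024 | A-
10 | Chemistry 101 | Spring 2024 | B-
11 | Economics 201 | Fall 2023 | C
12 | Music 101 | Fall 2023 | F
13 | Economics 201 | Fall 2023 | F
14 | Economics 201 | Fall 2023 | C
15 | English 201 | Spring 2024 | B-
16 | Calculus 201 | Spring 2024 | B+
17 | English 201 | Spring 2024 | B
18 | Calculus 201 | Fall 2024 | C+
19 | English 201 | Spring 2024 | B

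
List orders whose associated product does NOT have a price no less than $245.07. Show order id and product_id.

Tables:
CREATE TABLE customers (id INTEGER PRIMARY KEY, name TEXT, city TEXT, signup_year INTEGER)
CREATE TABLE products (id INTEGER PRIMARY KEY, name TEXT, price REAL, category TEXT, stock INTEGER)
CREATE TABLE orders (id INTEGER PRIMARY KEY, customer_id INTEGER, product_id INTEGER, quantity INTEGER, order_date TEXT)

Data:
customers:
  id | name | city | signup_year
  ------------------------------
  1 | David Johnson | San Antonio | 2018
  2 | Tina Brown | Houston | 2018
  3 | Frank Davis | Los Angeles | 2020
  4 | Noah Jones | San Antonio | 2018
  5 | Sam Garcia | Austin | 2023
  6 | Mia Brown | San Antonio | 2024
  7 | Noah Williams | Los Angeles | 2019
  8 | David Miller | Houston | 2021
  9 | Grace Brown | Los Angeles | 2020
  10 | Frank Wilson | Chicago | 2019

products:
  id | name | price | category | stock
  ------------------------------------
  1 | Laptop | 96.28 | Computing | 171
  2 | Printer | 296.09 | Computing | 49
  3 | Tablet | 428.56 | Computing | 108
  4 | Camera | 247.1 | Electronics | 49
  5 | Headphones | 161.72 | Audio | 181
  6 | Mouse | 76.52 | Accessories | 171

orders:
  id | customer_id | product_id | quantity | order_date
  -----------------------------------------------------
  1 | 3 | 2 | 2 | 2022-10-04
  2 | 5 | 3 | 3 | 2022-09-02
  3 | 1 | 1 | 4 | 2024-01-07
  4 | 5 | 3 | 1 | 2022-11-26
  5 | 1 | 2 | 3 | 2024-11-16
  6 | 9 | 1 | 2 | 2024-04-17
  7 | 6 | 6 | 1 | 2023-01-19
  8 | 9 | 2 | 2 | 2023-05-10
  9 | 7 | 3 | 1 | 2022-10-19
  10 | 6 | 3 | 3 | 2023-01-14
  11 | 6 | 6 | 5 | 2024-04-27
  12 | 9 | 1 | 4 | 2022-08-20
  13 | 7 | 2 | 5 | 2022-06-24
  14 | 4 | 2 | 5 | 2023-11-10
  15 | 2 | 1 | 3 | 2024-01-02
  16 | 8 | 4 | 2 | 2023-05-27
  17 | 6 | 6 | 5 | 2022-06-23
SELECT id, product_id FROM orders WHERE product_id NOT IN (SELECT id FROM products WHERE price >= 245.07)

Execution result:
id | product_id
3 | 1
6 | 1
7 | 6
11 | 6
12 | 1
15 | 1
17 | 6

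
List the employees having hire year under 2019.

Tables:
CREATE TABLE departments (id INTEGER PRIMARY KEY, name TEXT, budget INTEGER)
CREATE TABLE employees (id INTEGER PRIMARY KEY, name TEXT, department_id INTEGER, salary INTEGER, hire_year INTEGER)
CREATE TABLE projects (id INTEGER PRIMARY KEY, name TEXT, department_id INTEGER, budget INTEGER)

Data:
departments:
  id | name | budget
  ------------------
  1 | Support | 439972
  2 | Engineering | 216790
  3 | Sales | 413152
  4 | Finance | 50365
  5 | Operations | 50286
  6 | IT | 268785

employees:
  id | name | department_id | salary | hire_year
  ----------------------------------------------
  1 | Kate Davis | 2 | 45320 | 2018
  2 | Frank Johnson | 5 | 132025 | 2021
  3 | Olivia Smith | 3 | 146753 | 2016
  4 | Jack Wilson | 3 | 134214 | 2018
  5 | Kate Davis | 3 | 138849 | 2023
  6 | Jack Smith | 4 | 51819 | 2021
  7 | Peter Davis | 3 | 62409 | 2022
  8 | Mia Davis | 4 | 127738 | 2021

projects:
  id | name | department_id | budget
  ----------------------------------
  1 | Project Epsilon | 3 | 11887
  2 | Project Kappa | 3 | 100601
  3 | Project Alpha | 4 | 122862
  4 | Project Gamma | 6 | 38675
SELECT name, hire_year FROM employees WHERE hire_year < 2019

Execution result:
name | hire_year
Kate Davis | 2018
Olivia Smith | 2016
Jack Wilson | 2018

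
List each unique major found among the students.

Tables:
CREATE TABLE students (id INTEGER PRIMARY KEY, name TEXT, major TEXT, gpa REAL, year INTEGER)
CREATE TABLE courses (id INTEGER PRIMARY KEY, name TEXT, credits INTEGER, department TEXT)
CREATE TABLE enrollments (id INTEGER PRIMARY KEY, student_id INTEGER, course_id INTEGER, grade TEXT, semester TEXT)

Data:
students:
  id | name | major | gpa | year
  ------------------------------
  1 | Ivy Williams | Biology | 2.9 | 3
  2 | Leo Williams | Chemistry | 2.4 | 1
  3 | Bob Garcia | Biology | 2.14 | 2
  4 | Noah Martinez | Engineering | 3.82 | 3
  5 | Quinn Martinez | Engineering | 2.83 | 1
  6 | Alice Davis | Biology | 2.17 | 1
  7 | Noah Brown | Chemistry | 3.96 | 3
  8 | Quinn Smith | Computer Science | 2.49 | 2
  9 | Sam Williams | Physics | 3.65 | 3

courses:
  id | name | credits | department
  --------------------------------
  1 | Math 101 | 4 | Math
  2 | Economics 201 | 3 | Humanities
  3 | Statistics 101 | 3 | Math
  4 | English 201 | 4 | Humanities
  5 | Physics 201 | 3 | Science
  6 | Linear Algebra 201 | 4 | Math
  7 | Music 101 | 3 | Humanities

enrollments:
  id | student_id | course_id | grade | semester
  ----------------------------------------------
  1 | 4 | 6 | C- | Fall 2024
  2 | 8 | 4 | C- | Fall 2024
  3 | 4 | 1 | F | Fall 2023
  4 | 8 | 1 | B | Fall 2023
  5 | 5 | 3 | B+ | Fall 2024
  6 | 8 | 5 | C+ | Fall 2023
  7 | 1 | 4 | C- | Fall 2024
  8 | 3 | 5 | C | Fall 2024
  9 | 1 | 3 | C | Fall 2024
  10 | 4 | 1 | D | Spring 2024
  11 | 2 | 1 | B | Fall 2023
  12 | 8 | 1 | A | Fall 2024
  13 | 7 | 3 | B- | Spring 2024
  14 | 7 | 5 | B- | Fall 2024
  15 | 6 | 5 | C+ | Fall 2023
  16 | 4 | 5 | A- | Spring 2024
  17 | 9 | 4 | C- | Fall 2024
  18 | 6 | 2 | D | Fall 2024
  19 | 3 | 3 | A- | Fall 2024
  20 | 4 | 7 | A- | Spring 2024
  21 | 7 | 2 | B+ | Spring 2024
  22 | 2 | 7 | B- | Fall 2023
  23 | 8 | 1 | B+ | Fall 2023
SELECT DISTINCT major FROM students

Execution result:
major
Biology
Chemistry
Engineering
Computer Science
Physics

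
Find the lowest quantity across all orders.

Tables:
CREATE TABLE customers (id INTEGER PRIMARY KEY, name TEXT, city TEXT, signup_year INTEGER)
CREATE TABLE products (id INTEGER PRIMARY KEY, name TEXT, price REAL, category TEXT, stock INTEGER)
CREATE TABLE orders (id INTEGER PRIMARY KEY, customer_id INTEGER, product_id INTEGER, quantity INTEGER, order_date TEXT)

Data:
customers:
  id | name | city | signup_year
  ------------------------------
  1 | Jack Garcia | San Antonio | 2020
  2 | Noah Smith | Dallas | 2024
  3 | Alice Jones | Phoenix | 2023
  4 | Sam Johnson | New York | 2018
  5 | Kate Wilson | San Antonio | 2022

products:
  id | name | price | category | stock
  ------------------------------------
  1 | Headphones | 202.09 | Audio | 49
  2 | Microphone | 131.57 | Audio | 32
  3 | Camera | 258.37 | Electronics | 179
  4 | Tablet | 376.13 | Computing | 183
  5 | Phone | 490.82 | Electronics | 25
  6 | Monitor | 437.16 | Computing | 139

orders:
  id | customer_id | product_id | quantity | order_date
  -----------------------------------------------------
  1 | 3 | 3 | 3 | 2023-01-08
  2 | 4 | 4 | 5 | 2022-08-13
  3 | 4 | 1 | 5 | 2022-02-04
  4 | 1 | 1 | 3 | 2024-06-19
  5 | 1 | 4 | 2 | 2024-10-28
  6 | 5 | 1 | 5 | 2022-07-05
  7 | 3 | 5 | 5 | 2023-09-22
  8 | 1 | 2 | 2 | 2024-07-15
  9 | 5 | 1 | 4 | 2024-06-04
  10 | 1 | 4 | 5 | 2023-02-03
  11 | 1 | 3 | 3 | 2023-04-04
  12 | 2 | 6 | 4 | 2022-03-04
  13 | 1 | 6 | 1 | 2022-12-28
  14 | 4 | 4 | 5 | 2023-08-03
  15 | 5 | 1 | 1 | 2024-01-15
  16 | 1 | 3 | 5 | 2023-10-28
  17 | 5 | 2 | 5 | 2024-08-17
SELECT MIN(quantity) FROM orders

Execution result:
1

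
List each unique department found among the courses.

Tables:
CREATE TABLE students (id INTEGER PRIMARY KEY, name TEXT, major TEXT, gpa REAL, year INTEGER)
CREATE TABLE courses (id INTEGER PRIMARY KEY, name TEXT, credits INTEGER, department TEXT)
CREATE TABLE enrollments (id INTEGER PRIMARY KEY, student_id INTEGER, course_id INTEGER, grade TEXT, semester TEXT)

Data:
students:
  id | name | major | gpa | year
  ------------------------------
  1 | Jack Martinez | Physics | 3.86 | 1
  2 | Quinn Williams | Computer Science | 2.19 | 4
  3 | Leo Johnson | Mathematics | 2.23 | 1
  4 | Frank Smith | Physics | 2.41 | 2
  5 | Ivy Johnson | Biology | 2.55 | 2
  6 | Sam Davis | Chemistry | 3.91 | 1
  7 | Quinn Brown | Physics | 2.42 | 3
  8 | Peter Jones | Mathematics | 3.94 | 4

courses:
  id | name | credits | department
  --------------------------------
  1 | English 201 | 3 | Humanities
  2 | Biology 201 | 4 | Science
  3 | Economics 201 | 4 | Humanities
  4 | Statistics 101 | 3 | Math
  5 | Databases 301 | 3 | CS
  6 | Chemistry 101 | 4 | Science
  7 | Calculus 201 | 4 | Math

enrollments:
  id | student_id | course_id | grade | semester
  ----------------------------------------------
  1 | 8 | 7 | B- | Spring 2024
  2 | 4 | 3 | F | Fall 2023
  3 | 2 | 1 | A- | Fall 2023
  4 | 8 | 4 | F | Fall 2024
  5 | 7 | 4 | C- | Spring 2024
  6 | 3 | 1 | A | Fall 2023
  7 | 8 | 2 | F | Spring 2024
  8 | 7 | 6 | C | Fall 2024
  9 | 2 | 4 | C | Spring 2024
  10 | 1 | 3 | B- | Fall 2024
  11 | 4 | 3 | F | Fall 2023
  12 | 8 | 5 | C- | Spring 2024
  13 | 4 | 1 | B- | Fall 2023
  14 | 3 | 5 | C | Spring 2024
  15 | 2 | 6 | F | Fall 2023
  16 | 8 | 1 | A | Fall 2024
SELECT DISTINCT department FROM courses

Execution result:
department
Humanities
Science
Math
CS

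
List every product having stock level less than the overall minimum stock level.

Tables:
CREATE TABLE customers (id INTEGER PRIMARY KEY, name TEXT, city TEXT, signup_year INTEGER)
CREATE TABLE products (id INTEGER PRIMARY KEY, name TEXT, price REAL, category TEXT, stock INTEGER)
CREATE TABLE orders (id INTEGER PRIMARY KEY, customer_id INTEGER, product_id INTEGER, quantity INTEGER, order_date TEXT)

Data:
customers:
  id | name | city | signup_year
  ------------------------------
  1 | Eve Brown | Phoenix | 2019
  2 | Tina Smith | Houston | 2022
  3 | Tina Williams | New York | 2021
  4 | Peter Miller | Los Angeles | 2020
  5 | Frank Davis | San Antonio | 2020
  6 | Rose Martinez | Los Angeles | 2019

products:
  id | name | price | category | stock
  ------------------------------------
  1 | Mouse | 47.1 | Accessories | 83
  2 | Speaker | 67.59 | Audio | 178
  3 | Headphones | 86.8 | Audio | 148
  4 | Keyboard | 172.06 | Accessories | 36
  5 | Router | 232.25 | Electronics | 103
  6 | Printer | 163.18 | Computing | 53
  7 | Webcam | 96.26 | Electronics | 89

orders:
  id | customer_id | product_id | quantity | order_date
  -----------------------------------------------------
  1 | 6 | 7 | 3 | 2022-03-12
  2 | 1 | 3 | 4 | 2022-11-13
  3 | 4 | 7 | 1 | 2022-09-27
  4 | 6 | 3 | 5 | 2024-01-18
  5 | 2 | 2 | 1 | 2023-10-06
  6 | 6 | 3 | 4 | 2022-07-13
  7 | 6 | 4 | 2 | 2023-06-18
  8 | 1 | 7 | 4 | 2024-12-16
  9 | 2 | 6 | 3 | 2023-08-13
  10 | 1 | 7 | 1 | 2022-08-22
SELECT name, stock FROM products WHERE stock < (SELECT MIN(stock) FROM products)

Execution result:
(no rows)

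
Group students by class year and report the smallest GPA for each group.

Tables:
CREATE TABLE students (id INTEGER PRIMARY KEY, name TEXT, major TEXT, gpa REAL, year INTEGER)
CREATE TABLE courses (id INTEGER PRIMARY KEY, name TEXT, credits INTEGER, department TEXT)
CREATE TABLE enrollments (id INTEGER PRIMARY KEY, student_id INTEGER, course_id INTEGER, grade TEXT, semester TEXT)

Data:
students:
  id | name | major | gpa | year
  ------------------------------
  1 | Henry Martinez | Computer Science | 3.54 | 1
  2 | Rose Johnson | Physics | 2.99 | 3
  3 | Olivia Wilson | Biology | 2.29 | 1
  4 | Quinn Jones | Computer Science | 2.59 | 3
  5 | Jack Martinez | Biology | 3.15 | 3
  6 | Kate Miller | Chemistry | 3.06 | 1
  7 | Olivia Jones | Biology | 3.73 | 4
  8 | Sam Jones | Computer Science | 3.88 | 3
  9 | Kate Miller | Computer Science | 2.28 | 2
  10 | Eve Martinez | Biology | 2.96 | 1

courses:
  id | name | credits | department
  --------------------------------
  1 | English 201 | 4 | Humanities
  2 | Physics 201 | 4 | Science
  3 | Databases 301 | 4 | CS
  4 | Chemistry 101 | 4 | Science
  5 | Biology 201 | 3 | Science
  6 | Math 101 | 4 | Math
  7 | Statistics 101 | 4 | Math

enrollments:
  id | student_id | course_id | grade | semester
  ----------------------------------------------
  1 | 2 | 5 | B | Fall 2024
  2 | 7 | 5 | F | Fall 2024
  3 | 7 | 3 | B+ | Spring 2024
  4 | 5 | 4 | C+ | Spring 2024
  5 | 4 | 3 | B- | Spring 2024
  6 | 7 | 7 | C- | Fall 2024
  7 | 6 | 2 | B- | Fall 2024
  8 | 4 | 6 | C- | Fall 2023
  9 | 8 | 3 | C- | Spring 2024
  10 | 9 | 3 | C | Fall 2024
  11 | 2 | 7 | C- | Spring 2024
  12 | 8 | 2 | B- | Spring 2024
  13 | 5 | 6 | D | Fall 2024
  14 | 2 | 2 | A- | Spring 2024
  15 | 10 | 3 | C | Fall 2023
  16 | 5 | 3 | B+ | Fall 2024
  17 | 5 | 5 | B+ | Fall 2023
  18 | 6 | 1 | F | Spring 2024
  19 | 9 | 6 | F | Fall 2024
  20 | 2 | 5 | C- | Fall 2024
SELECT year, MIN(gpa) AS min_gpa FROM students GROUP BY year

Execution result:
year | min_gpa
1 | 2.29
2 | 2.28
3 | 2.59
4 | 3.73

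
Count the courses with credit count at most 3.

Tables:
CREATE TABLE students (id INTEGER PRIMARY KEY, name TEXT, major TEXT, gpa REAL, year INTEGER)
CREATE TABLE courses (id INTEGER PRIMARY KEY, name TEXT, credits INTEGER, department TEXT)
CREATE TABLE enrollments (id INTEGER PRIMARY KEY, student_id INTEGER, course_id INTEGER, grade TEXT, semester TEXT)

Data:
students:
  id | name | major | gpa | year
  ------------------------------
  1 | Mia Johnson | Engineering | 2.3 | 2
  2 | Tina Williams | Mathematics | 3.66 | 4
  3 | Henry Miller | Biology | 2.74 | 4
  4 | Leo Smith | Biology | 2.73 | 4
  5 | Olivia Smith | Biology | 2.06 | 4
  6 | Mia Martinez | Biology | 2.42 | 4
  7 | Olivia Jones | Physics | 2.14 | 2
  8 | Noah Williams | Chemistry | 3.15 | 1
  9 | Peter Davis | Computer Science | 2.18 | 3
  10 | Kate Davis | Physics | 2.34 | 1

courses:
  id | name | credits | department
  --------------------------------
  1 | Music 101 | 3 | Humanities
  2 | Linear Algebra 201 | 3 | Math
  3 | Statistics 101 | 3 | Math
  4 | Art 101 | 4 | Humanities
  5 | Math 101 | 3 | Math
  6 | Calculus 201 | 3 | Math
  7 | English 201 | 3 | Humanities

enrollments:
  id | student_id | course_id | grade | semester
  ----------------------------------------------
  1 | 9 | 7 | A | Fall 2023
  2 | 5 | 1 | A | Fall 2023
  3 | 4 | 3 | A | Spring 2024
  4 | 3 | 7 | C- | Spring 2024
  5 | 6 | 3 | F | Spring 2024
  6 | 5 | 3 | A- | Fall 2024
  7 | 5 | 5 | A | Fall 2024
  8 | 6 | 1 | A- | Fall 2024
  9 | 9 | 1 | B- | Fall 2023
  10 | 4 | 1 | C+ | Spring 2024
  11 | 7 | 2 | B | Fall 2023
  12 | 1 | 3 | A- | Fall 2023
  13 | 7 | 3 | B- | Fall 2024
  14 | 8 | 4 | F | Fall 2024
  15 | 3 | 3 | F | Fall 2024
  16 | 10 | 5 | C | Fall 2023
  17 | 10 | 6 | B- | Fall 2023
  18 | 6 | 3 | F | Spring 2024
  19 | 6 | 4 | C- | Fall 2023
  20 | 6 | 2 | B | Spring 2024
SELECT COUNT(*) FROM courses WHERE credits <= 3

Execution result:
6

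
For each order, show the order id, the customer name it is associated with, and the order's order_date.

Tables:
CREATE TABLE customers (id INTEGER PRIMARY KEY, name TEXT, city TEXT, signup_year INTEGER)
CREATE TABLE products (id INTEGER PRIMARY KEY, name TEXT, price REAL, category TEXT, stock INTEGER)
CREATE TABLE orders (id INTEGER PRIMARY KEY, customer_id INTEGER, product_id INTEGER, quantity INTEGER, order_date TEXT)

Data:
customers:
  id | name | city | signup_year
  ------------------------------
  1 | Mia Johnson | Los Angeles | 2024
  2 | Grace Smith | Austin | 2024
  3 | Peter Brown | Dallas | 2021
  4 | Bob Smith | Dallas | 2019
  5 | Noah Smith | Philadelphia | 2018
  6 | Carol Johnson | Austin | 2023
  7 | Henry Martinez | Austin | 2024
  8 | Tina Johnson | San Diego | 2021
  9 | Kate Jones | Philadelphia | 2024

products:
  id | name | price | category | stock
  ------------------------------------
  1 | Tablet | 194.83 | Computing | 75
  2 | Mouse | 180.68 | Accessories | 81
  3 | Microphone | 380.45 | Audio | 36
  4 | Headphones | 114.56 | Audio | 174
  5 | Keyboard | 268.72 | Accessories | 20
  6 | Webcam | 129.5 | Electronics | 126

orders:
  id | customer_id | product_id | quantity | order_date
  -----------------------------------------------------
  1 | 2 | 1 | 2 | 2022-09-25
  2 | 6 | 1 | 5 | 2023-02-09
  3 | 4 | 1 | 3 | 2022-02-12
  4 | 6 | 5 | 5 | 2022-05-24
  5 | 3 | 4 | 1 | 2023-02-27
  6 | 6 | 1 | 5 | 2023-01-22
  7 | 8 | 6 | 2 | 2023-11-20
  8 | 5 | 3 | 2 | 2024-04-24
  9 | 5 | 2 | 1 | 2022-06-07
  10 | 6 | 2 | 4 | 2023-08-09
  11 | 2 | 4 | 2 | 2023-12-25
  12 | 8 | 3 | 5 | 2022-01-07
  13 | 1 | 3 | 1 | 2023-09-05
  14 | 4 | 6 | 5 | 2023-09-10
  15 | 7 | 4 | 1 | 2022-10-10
SELECT c.id, p.name AS customer, c.order_date FROM orders c JOIN customers p ON c.customer_id = p.id

Execution result:
id | customer | order_date
1 | Grace Smith | 2022-09-25
2 | Carol Johnson | 2023-02-09
3 | Bob Smith | 2022-02-12
4 | Carol Johnson | 2022-05-24
5 | Peter Brown | 2023-02-27
6 | Carol Johnson | 2023-01-22
7 | Tina Johnson | 2023-11-20
8 | Noah Smith | 2024-04-24
9 | Noah Smith | 2022-06-07
10 | Carol Johnson | 2023-08-09
11 | Grace Smith | 2023-12-25
12 | Tina Johnson | 2022-01-07
13 | Mia Johnson | 2023-09-05
14 | Bob Smith | 2023-09-10
15 | Henry Martinez | 2022-10-10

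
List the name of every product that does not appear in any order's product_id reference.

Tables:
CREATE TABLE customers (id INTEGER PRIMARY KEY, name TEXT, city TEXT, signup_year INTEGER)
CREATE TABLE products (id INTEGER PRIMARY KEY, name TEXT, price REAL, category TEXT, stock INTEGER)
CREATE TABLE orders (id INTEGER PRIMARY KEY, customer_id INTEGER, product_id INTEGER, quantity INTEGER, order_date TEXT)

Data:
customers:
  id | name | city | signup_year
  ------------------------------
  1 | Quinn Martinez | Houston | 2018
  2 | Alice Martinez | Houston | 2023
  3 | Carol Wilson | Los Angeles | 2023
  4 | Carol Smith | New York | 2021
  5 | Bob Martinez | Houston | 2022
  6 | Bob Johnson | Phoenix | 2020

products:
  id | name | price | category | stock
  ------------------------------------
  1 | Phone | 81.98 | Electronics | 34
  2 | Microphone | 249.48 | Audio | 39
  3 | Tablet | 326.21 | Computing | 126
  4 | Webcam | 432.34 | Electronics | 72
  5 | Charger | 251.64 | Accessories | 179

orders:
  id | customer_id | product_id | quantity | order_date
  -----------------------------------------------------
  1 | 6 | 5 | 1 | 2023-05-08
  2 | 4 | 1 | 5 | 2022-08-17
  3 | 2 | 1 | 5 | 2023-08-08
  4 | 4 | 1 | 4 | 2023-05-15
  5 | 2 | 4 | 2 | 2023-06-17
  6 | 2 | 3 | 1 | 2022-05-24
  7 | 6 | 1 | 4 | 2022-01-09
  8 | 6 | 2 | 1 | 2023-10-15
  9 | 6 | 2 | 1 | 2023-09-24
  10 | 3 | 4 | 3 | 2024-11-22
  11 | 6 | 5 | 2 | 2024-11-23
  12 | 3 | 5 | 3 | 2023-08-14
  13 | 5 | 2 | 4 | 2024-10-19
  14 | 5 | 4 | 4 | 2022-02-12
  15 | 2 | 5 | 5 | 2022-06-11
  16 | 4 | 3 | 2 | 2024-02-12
SELECT p.name FROM products p LEFT JOIN orders c ON c.product_id = p.id WHERE c.id IS NULL

Execution result:
(no rows)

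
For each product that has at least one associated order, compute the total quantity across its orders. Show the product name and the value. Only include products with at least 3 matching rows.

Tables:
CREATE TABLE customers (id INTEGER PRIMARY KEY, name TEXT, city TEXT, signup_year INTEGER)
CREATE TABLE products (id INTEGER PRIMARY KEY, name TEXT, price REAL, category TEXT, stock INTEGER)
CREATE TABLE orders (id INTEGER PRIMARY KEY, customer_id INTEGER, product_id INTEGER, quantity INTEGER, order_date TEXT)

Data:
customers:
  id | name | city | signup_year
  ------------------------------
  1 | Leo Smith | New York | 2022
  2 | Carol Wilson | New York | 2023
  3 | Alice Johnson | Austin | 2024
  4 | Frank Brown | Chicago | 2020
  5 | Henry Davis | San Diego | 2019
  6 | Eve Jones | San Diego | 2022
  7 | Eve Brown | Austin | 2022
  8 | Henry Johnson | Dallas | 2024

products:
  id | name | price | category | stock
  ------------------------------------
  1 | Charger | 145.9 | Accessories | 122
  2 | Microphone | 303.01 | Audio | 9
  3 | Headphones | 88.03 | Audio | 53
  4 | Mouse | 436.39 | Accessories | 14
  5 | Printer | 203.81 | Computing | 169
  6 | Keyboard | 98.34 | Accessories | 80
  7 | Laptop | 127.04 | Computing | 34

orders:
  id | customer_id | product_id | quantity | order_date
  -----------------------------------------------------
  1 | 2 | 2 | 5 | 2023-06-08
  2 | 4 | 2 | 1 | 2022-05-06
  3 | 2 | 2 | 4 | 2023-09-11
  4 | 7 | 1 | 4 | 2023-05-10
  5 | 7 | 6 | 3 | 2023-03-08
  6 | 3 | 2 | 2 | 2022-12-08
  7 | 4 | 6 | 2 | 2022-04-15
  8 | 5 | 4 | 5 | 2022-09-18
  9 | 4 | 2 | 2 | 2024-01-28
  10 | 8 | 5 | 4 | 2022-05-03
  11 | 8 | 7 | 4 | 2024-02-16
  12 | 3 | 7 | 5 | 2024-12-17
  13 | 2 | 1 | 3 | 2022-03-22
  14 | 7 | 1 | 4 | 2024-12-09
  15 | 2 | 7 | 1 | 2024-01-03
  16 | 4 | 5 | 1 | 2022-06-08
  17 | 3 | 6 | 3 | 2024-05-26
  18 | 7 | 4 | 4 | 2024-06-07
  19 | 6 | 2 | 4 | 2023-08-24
SELECT p.name, SUM(c.quantity) AS sum_quantity FROM orders c JOIN products p ON c.product_id = p.id GROUP BY p.id, p.name HAVING COUNT(*) >= 3

Execution result:
name | sum_quantity
Charger | 11
Microphone | 18
Keyboard | 8
Laptop | 10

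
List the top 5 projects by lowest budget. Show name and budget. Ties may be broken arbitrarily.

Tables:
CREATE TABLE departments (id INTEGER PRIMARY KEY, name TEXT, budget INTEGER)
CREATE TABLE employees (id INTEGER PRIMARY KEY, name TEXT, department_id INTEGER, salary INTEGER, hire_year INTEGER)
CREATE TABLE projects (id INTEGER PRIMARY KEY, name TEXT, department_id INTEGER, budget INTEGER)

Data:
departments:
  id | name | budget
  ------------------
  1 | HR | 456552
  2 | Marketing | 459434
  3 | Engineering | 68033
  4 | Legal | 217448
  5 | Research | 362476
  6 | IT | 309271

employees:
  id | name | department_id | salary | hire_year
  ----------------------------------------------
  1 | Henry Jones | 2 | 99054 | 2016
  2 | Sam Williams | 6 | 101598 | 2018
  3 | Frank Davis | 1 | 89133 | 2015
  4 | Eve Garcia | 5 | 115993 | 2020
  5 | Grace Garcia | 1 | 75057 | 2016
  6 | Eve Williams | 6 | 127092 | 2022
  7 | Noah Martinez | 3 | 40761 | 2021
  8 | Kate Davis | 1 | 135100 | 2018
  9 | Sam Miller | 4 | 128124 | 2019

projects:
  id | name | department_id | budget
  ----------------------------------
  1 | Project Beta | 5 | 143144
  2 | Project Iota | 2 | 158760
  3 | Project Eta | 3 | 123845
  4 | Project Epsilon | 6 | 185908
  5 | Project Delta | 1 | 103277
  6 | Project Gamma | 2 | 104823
SELECT name, budget FROM projects ORDER BY budget ASC LIMIT 5

Execution result:
name | budget
Project Delta | 103277
Project Gamma | 104823
Project Eta | 123845
Project Beta | 143144
Project Iota | 158760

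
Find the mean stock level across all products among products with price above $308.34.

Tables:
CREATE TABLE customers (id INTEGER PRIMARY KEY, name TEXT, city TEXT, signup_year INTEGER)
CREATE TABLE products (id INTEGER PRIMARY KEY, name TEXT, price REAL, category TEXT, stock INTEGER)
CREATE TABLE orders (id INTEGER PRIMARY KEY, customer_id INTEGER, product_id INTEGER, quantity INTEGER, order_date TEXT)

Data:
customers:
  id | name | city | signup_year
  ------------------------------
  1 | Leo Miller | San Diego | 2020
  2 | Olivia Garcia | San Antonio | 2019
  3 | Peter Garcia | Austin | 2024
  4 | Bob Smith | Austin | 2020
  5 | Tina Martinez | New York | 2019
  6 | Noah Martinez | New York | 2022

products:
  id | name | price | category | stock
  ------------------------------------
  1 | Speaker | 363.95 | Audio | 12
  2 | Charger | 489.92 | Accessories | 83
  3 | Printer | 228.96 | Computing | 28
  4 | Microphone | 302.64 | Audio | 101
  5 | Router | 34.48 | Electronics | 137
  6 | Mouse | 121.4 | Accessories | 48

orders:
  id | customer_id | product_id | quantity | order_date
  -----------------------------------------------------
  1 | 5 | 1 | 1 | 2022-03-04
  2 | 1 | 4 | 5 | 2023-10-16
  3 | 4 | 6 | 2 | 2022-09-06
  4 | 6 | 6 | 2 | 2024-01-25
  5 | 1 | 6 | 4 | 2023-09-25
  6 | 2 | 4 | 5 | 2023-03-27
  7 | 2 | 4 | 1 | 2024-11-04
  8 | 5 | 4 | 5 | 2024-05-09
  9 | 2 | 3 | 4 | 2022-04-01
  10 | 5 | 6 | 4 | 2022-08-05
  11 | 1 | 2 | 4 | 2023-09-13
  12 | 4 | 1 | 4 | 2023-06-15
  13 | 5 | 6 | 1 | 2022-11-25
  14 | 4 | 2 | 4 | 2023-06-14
SELECT AVG(stock) FROM products WHERE price > 308.34

Execution result:
47.50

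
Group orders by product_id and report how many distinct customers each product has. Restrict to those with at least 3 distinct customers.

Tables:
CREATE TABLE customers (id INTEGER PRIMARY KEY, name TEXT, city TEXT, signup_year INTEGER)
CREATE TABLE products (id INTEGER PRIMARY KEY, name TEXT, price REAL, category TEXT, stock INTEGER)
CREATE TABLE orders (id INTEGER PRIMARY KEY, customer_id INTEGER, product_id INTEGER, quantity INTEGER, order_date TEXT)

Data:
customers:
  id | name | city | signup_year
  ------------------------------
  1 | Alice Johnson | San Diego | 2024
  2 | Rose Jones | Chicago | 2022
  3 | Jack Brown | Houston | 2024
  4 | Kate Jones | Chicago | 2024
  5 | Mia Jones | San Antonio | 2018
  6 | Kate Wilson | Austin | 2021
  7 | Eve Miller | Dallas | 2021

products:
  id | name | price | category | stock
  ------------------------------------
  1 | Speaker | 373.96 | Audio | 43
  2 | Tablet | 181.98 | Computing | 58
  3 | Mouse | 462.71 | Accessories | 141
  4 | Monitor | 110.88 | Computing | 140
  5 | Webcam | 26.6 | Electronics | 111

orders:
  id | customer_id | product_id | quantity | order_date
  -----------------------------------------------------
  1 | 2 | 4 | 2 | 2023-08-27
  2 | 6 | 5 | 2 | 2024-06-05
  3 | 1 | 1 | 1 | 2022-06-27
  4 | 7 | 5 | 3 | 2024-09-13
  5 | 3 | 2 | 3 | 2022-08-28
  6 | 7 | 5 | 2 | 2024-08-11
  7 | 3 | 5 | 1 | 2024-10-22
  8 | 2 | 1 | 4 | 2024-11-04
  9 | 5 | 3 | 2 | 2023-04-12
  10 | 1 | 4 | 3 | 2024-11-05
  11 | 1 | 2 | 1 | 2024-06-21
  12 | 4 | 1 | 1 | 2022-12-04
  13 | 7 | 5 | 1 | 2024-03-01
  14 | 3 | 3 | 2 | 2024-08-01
SELECT product_id, COUNT(DISTINCT customer_id) AS distinct_customer_count FROM orders GROUP BY product_id HAVING COUNT(DISTINCT customer_id) >= 3

Execution result:
product_id | distinct_customer_count
1 | 3
5 | 3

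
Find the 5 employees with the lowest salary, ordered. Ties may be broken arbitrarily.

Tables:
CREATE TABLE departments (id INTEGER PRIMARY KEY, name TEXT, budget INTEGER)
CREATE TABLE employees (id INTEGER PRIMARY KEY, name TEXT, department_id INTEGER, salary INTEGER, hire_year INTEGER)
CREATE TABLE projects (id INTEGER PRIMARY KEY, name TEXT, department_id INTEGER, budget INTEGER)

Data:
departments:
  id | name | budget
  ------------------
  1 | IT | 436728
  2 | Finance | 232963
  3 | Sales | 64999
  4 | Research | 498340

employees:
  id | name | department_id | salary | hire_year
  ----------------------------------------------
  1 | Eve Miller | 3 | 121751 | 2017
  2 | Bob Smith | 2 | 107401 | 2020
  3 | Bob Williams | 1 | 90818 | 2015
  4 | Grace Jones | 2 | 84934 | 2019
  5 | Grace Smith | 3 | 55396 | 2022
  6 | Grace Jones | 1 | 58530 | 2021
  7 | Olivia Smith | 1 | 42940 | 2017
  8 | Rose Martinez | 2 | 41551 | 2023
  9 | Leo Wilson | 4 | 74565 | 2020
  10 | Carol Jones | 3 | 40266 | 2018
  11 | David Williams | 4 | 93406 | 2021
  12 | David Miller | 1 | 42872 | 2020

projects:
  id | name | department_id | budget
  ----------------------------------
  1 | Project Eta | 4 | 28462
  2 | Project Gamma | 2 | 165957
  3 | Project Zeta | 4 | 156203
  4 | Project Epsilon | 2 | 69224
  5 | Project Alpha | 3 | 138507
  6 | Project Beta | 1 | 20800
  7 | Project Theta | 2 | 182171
SELECT name, salary FROM employees ORDER BY salary ASC LIMIT 5

Execution result:
name | salary
Carol Jones | 40266
Rose Martinez | 41551
David Miller | 42872
Olivia Smith | 42940
Grace Smith | 55396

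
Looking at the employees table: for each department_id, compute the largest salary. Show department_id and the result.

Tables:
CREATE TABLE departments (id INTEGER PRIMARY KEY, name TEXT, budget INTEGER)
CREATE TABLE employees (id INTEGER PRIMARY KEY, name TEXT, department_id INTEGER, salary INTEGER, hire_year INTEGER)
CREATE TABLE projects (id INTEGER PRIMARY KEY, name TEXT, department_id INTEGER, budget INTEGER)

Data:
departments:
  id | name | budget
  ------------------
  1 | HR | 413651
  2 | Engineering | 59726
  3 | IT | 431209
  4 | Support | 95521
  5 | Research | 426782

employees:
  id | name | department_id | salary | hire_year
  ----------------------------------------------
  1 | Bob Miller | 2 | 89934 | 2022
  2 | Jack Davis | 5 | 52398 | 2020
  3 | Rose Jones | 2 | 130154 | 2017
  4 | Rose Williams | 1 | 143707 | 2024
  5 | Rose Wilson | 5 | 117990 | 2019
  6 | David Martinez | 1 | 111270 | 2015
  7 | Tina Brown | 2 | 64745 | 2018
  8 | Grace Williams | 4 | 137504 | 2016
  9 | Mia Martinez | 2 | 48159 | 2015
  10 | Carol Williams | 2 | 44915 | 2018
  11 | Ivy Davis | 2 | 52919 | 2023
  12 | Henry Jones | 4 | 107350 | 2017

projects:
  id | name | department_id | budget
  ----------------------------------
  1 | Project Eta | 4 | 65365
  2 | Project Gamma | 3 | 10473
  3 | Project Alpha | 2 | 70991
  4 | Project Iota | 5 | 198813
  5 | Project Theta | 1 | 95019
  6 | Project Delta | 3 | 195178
SELECT department_id, MAX(salary) AS max_salary FROM employees GROUP BY department_id

Execution result:
department_id | max_salary
1 | 143707
2 | 130154
4 | 137504
5 | 117990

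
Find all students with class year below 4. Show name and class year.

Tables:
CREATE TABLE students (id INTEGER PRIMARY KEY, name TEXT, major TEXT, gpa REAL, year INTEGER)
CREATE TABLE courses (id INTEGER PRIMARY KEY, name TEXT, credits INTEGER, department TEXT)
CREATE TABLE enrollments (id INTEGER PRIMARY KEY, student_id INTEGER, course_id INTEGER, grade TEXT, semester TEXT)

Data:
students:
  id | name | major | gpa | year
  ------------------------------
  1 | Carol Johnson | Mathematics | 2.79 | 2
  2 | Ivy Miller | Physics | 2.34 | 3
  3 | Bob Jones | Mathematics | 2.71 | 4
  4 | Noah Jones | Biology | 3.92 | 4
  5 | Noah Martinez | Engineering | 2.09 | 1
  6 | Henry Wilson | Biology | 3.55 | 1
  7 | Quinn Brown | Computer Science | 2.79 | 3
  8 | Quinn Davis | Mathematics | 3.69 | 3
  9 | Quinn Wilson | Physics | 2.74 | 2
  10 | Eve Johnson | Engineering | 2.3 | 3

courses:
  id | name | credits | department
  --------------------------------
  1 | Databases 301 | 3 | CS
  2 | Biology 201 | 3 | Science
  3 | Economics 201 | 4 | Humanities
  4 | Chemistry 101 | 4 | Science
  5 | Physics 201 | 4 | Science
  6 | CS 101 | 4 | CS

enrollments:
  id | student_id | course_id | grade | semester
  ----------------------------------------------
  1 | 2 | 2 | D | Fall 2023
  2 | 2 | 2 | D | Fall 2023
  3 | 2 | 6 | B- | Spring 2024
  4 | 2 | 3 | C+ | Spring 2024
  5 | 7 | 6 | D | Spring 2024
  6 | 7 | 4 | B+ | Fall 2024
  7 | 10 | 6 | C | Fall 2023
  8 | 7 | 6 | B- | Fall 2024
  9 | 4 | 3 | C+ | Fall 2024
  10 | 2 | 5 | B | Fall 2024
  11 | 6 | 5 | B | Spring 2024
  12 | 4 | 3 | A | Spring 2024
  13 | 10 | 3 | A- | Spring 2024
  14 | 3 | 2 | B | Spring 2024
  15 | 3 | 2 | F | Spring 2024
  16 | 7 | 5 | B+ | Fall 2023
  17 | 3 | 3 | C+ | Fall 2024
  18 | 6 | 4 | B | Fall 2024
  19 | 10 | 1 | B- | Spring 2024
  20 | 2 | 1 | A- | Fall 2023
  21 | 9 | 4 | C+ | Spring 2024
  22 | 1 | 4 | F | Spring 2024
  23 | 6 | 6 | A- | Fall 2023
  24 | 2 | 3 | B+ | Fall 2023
SELECT name, year FROM students WHERE year < 4

Execution result:
name | year
Carol Johnson | 2
Ivy Miller | 3
Noah Martinez | 1
Henry Wilson | 1
Quinn Brown | 3
Quinn Davis | 3
Quinn Wilson | 2
Eve Johnson | 3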